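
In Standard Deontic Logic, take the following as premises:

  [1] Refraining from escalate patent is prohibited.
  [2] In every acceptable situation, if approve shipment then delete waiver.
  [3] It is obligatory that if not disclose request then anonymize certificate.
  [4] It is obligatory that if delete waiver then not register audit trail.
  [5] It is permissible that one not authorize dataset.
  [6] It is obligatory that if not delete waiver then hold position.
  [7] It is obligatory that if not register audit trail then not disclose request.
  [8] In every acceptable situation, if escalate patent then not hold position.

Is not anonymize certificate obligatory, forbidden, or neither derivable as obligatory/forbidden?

Premise 1 is F(¬escalate_patent), i.e. O(escalate_patent).
Premise 8 is O(escalate_patent → ¬hold_position); since O(escalate_patent), deontic closure gives O(¬hold_position).
The contrapositive of premise 6 (O(¬delete_waiver → hold_position)) is O(¬hold_position → delete_waiver), and O(¬hold_position) is already established, so O(delete_waiver).
From O(delete_waiver) and premise 4, O(delete_waiver → ¬register_audit_trail), we obtain O(¬register_audit_trail).
Premise 7 is O(¬register_audit_trail → ¬disclose_request); since O(¬register_audit_trail), deontic closure gives O(¬disclose_request).
Premise 3 is O(¬disclose_request → anonymize_certificate); since O(¬disclose_request), deontic closure gives O(anonymize_certificate).
Premises 2, 5 do not contribute to this derivation.
Thus O(anonymize_certificate), which is F(¬anonymize_certificate): ¬anonymize_certificate is forbidden.

Forbidden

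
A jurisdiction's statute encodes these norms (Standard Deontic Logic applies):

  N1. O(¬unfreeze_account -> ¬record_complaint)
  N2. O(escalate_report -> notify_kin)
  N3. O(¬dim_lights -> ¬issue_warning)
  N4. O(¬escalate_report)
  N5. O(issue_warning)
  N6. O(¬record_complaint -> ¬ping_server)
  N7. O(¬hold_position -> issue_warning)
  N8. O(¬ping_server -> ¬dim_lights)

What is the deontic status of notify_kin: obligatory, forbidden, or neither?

Premise 2 is O(escalate_report -> notify_kin), but O(escalate_report) is not derivable from the premises, so it does not yield O(notify_kin).
No premise or chain of K-axiom applications forces O(notify_kin), and none forces O(¬notify_kin). So notify_kin is neither obligatory nor forbidden under these norms.

Neither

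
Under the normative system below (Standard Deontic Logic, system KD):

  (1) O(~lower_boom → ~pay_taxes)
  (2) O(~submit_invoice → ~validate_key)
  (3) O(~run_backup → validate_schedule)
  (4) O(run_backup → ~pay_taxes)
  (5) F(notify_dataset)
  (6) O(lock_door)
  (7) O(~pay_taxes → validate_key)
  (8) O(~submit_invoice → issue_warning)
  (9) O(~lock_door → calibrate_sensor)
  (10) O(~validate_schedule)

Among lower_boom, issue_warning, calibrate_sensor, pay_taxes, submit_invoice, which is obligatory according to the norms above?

submit_invoice

Premise 10 gives O(~validate_schedule).
Premise 3 is O(~run_backup → validate_schedule); contrapositively O(~validate_schedule → run_backup). Since O(~validate_schedule) holds, K gives O(run_backup).
Applying K to premise 4 (O(run_backup → ~pay_taxes)) and O(run_backup) yields O(~pay_taxes).
From O(~pay_taxes) and premise 7, O(~pay_taxes → validate_key), we obtain O(validate_key).
Premise 2, O(~submit_invoice → ~validate_key), contraposes to O(validate_key → submit_invoice); with O(validate_key) we get O(submit_invoice).
So O(submit_invoice) holds — submit_invoice is obligatory. None of the other listed options is made obligatory by any chain of premises.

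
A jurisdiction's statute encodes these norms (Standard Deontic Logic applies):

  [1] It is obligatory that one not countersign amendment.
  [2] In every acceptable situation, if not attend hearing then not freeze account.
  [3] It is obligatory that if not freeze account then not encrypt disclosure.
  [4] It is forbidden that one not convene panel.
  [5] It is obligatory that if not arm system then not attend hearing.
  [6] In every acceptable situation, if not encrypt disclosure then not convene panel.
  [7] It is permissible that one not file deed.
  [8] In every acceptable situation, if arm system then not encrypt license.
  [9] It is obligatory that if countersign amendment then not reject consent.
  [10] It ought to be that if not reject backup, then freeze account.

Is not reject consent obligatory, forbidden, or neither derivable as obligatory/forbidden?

Premise 9 is O(countersign_amendment → ¬reject_consent), but O(countersign_amendment) is not derivable from the premises, so it does not yield O(¬reject_consent).
No premise or chain of K-axiom applications forces O(¬reject_consent), and none forces O(reject_consent). So ¬reject_consent is neither obligatory nor forbidden under these norms.

Neither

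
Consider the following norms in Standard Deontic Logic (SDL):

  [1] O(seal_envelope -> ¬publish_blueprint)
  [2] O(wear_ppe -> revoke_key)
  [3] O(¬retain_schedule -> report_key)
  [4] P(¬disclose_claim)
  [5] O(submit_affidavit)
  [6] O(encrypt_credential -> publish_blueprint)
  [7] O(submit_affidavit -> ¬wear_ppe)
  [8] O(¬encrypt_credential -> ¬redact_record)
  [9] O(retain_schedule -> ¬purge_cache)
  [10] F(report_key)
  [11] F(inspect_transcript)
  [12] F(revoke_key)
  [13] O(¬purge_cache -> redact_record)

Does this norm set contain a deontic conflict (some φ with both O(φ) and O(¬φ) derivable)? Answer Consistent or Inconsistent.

Consistent

Premise 2 is O(wear_ppe -> revoke_key), but O(wear_ppe) is not derivable from the premises, so it does not yield O(revoke_key).
So O(revoke_key) is not derivable, and the apparent clash with O(¬revoke_key) does not arise.
A world satisfying every obligation exists (e.g. disclose_claim=false, encrypt_credential=true, inspect_transcript=false, publish_blueprint=true, purge_cache=false, redact_record=true, report_key=false, retain_schedule=true, revoke_key=false, seal_envelope=false, submit_affidavit=true, wear_ppe=false); no atom is both obligatory and forbidden, so the set is consistent.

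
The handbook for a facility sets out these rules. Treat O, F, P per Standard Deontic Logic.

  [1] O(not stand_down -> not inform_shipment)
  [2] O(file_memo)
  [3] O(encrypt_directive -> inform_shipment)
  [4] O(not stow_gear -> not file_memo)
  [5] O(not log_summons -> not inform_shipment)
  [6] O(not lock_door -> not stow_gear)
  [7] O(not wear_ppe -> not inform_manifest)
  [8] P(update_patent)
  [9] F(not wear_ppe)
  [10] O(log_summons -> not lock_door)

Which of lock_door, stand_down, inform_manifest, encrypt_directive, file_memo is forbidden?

encrypt_directive

Premise 2 states O(file_memo) outright.
The contrapositive of premise 4 (O(not stow_gear -> not file_memo)) is O(file_memo -> stow_gear), and O(file_memo) is already established, so O(stow_gear).
Premise 6, O(not lock_door -> not stow_gear), contraposes to O(stow_gear -> lock_door); with O(stow_gear) we get O(lock_door).
Premise 10 is O(log_summons -> not lock_door); contrapositively O(lock_door -> not log_summons). Since O(lock_door) holds, K gives O(not log_summons).
With premise 5, O(not log_summons -> not inform_shipment), the K-axiom yields O(not inform_shipment).
The contrapositive of premise 3 (O(encrypt_directive -> inform_shipment)) is O(not inform_shipment -> not encrypt_directive), and O(not inform_shipment) is already established, so O(not encrypt_directive).
So O(not encrypt_directive) holds, i.e. encrypt_directive is forbidden. None of the other listed options is forbidden under the premises.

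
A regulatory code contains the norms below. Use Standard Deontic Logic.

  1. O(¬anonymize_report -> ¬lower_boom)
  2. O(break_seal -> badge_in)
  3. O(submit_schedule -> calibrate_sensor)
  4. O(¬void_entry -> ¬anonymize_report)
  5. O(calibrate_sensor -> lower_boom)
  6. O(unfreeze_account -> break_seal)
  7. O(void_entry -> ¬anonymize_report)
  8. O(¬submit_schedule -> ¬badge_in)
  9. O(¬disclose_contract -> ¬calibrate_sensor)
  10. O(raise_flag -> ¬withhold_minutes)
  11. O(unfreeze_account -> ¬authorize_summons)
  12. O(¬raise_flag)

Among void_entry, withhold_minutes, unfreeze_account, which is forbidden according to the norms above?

unfreeze_account

Premises 4 and 7 are O(¬void_entry -> ¬anonymize_report) and O(void_entry -> ¬anonymize_report); every ideal world satisfies ¬void_entry or void_entry, so in either case ¬anonymize_report holds — hence O(¬anonymize_report).
Applying K to premise 1 (O(¬anonymize_report -> ¬lower_boom)) and O(¬anonymize_report) yields O(¬lower_boom).
Premise 5, O(calibrate_sensor -> lower_boom), contraposes to O(¬lower_boom -> ¬calibrate_sensor); with O(¬lower_boom) we get O(¬calibrate_sensor).
The contrapositive of premise 3 (O(submit_schedule -> calibrate_sensor)) is O(¬calibrate_sensor -> ¬submit_schedule), and O(¬calibrate_sensor) is already established, so O(¬submit_schedule).
Premise 8 is O(¬submit_schedule -> ¬badge_in); since O(¬submit_schedule), deontic closure gives O(¬badge_in).
Premise 2, O(break_seal -> badge_in), contraposes to O(¬badge_in -> ¬break_seal); with O(¬badge_in) we get O(¬break_seal).
The contrapositive of premise 6 (O(unfreeze_account -> break_seal)) is O(¬break_seal -> ¬unfreeze_account), and O(¬break_seal) is already established, so O(¬unfreeze_account).
So O(¬unfreeze_account) holds, i.e. unfreeze_account is forbidden. None of the other listed options is forbidden under the premises.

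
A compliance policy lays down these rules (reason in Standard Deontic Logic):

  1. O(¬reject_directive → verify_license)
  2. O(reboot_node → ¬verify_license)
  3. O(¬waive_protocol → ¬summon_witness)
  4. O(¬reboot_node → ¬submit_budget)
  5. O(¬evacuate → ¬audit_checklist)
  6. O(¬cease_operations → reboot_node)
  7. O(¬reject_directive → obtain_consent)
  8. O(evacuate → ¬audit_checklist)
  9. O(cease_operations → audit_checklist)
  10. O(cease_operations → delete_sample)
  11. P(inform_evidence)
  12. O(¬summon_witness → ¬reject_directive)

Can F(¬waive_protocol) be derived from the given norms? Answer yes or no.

Yes

Premises 5 and 8 are O(¬evacuate → ¬audit_checklist) and O(evacuate → ¬audit_checklist); every ideal world satisfies ¬evacuate or evacuate, so in either case ¬audit_checklist holds — hence O(¬audit_checklist).
Premise 9 is O(cease_operations → audit_checklist); contrapositively O(¬audit_checklist → ¬cease_operations). Since O(¬audit_checklist) holds, K gives O(¬cease_operations).
From O(¬cease_operations) and premise 6, O(¬cease_operations → reboot_node), we obtain O(reboot_node).
From O(reboot_node) and premise 2, O(reboot_node → ¬verify_license), we obtain O(¬verify_license).
Premise 1 is O(¬reject_directive → verify_license); contrapositively O(¬verify_license → reject_directive). Since O(¬verify_license) holds, K gives O(reject_directive).
Premise 12 is O(¬summon_witness → ¬reject_directive); contrapositively O(reject_directive → summon_witness). Since O(reject_directive) holds, K gives O(summon_witness).
Premise 3 is O(¬waive_protocol → ¬summon_witness); contrapositively O(summon_witness → waive_protocol). Since O(summon_witness) holds, K gives O(waive_protocol).
Premises 4, 7, 10, 11 do not contribute to this derivation.
So O(waive_protocol) holds, i.e. F(¬waive_protocol). The claim follows.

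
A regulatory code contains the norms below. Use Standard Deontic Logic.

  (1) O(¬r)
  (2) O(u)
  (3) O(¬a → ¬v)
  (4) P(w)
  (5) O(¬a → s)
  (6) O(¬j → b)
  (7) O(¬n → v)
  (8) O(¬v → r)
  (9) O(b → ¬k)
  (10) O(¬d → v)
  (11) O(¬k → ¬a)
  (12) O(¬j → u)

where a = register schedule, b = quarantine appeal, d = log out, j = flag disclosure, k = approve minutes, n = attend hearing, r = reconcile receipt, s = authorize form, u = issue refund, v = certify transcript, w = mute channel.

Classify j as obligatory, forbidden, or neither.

Premise 1 gives O(¬r).
The contrapositive of premise 8 (O(¬v → r)) is O(¬r → v), and O(¬r) is already established, so O(v).
The contrapositive of premise 3 (O(¬a → ¬v)) is O(v → a), and O(v) is already established, so O(a).
Premise 11, O(¬k → ¬a), contraposes to O(a → k); with O(a) we get O(k).
Premise 9 is O(b → ¬k); contrapositively O(k → ¬b). Since O(k) holds, K gives O(¬b).
Premise 6, O(¬j → b), contraposes to O(¬b → j); with O(¬b) we get O(j).
Premises 2, 4, 5, 7, 10, 12 do not contribute to this derivation.
Hence j is obligatory.

Obligatory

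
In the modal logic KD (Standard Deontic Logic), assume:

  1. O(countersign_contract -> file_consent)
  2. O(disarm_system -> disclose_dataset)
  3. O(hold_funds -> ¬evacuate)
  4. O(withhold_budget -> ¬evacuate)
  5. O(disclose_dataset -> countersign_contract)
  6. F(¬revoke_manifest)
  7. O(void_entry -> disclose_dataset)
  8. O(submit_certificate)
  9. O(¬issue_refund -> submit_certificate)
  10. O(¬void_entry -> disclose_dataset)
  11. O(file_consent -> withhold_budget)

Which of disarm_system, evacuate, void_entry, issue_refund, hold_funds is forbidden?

evacuate

Premises 10 and 7 are O(¬void_entry -> disclose_dataset) and O(void_entry -> disclose_dataset); every ideal world satisfies ¬void_entry or void_entry, so in either case disclose_dataset holds — hence O(disclose_dataset).
From O(disclose_dataset) and premise 5, O(disclose_dataset -> countersign_contract), we obtain O(countersign_contract).
With premise 1, O(countersign_contract -> file_consent), the K-axiom yields O(file_consent).
Applying K to premise 11 (O(file_consent -> withhold_budget)) and O(file_consent) yields O(withhold_budget).
Applying K to premise 4 (O(withhold_budget -> ¬evacuate)) and O(withhold_budget) yields O(¬evacuate).
So O(¬evacuate) holds, i.e. evacuate is forbidden. None of the other listed options is forbidden under the premises.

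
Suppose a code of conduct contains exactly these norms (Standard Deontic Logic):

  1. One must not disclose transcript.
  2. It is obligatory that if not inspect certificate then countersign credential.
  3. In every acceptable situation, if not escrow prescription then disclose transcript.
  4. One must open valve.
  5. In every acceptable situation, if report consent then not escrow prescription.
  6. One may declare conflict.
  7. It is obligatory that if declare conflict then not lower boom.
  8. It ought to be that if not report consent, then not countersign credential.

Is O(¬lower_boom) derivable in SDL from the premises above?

Premise 7 is O(declare_conflict → ¬lower_boom), but O(declare_conflict) is not derivable from the premises (the permission P(declare_conflict) asserts only ¬O(¬declare_conflict), not O(declare_conflict)), so it does not yield O(¬lower_boom).
No other premise forces O(¬lower_boom). An ideal world satisfying every premise can still have ¬lower_boom false, so O(¬lower_boom) is not derivable.

No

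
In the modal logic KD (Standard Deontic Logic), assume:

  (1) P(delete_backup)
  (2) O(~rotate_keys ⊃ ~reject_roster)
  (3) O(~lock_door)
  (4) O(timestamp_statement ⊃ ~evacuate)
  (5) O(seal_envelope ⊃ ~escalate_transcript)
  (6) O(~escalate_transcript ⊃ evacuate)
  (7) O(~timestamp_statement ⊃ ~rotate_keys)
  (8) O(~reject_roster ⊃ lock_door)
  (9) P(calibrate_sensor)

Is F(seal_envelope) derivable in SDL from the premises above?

From premise 3 we have O(~lock_door).
Premise 8 is O(~reject_roster ⊃ lock_door); contrapositively O(~lock_door ⊃ reject_roster). Since O(~lock_door) holds, K gives O(reject_roster).
Premise 2, O(~rotate_keys ⊃ ~reject_roster), contraposes to O(reject_roster ⊃ rotate_keys); with O(reject_roster) we get O(rotate_keys).
Premise 7, O(~timestamp_statement ⊃ ~rotate_keys), contraposes to O(rotate_keys ⊃ timestamp_statement); with O(rotate_keys) we get O(timestamp_statement).
From O(timestamp_statement) and premise 4, O(timestamp_statement ⊃ ~evacuate), we obtain O(~evacuate).
Premise 6, O(~escalate_transcript ⊃ evacuate), contraposes to O(~evacuate ⊃ escalate_transcript); with O(~evacuate) we get O(escalate_transcript).
Premise 5 is O(seal_envelope ⊃ ~escalate_transcript); contrapositively O(escalate_transcript ⊃ ~seal_envelope). Since O(escalate_transcript) holds, K gives O(~seal_envelope).
Premises 1, 9 do not contribute to this derivation.
So O(~seal_envelope) holds, i.e. F(seal_envelope). The claim follows.

Yes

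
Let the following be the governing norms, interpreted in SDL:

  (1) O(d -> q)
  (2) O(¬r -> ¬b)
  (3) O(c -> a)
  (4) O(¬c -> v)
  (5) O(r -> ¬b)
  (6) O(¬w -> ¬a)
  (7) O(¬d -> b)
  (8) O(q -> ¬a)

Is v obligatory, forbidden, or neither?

Premises 5 and 2 cover both cases: O(r -> ¬b) and O(¬r -> ¬b). Since r ∨ ¬r is a tautology, O(¬b) follows.
The contrapositive of premise 7 (O(¬d -> b)) is O(¬b -> d), and O(¬b) is already established, so O(d).
From O(d) and premise 1, O(d -> q), we obtain O(q).
Applying K to premise 8 (O(q -> ¬a)) and O(q) yields O(¬a).
The contrapositive of premise 3 (O(c -> a)) is O(¬a -> ¬c), and O(¬a) is already established, so O(¬c).
From O(¬c) and premise 4, O(¬c -> v), we obtain O(v).
Premise 6 does not contribute to this derivation.
Hence v is obligatory.

Obligatory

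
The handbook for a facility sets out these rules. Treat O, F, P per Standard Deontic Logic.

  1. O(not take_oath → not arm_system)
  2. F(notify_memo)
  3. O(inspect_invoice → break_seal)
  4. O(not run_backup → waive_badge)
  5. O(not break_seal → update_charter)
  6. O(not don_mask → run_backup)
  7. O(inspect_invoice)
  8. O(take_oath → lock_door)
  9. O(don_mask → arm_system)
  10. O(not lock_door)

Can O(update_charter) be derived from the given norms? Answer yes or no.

No

Premise 5 is O(not break_seal → update_charter), but O(not break_seal) is not derivable from the premises, so it does not yield O(update_charter).
No other premise forces O(update_charter). An ideal world satisfying every premise can still have update_charter false, so O(update_charter) is not derivable.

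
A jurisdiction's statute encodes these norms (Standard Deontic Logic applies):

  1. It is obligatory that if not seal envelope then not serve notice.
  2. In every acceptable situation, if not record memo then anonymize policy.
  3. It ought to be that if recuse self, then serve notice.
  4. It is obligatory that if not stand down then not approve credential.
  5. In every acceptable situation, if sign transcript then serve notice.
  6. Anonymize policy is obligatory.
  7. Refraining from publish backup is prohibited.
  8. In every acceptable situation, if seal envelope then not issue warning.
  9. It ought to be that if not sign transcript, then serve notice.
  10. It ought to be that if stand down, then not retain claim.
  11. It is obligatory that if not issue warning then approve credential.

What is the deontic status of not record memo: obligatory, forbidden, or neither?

Neither

Premise 2 is O(¬record_memo → anonymize_policy); even if O(anonymize_policy) held, inferring O(¬record_memo) would be affirming the consequent — invalid.
No premise or chain of K-axiom applications forces O(¬record_memo), and none forces O(record_memo). So ¬record_memo is neither obligatory nor forbidden under these norms.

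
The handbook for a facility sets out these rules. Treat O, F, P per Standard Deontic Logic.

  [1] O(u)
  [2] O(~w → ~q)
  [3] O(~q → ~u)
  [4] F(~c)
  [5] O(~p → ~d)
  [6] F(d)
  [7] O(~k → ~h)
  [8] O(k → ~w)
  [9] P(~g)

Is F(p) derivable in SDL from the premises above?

No

Premise 5 is O(~p → ~d); even if O(~d) held, inferring O(~p) would be affirming the consequent — invalid.
No other premise forces O(~p). An ideal world satisfying every premise can still have p true, so F(p) is not derivable.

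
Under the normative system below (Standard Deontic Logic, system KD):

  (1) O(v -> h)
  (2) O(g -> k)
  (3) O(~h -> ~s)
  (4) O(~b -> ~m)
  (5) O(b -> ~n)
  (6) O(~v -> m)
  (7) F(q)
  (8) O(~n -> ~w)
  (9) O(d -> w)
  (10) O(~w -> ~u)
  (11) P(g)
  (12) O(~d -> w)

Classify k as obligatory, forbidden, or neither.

Neither

Premise 2 is O(g -> k), but O(g) is not derivable from the premises (the permission P(g) asserts only ~O(~g), not O(g)), so it does not yield O(k).
No premise or chain of K-axiom applications forces O(k), and none forces O(~k). So k is neither obligatory nor forbidden under these norms.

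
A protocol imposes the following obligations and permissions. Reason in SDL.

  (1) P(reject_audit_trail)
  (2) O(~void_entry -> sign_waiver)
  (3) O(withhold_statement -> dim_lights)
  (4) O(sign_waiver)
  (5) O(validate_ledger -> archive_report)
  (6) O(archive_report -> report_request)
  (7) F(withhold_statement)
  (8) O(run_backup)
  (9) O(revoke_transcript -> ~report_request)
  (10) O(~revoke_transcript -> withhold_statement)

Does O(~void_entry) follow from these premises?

No

Premise 2 is O(~void_entry -> sign_waiver); even if O(sign_waiver) held, inferring O(~void_entry) would be affirming the consequent — invalid.
No other premise forces O(~void_entry). An ideal world satisfying every premise can still have ~void_entry false, so O(~void_entry) is not derivable.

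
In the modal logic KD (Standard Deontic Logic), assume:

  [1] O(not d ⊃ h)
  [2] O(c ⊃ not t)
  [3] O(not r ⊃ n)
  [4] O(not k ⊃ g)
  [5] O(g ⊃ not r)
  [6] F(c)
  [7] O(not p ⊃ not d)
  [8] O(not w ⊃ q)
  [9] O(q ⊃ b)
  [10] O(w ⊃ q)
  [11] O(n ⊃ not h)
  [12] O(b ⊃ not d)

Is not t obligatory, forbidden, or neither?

Premise 2 is O(c ⊃ not t), but O(c) is not derivable from the premises, so it does not yield O(not t).
No premise or chain of K-axiom applications forces O(not t), and none forces O(t). So not t is neither obligatory nor forbidden under these norms.

Neither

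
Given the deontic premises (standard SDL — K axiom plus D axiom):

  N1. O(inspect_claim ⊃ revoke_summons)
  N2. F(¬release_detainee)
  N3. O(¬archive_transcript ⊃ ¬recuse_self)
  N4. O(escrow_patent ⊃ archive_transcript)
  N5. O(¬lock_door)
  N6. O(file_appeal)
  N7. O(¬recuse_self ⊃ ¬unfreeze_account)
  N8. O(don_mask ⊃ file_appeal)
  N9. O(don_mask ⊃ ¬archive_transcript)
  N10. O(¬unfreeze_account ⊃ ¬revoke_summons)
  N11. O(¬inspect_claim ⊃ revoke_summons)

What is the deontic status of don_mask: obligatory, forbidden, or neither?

Forbidden

Premises 1 and 11 are O(inspect_claim ⊃ revoke_summons) and O(¬inspect_claim ⊃ revoke_summons); every ideal world satisfies inspect_claim or ¬inspect_claim, so in either case revoke_summons holds — hence O(revoke_summons).
Premise 10 is O(¬unfreeze_account ⊃ ¬revoke_summons); contrapositively O(revoke_summons ⊃ unfreeze_account). Since O(revoke_summons) holds, K gives O(unfreeze_account).
The contrapositive of premise 7 (O(¬recuse_self ⊃ ¬unfreeze_account)) is O(unfreeze_account ⊃ recuse_self), and O(unfreeze_account) is already established, so O(recuse_self).
Premise 3, O(¬archive_transcript ⊃ ¬recuse_self), contraposes to O(recuse_self ⊃ archive_transcript); with O(recuse_self) we get O(archive_transcript).
Premise 9 is O(don_mask ⊃ ¬archive_transcript); contrapositively O(archive_transcript ⊃ ¬don_mask). Since O(archive_transcript) holds, K gives O(¬don_mask).
Premises 2, 4, 5, 6, 8 do not contribute to this derivation.
Thus O(¬don_mask), which is F(don_mask): don_mask is forbidden.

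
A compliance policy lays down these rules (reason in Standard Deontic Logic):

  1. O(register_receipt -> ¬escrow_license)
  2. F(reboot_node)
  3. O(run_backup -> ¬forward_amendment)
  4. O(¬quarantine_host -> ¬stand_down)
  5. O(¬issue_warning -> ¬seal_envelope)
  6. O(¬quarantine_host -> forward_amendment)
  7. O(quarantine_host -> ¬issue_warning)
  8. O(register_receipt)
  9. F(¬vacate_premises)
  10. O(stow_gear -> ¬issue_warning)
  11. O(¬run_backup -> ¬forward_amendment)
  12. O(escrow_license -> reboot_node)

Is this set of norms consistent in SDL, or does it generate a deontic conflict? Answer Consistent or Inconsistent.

Consistent

Premise 12 is O(escrow_license -> reboot_node), but O(escrow_license) is not derivable from the premises, so it does not yield O(reboot_node).
So O(reboot_node) is not derivable, and the apparent clash with O(¬reboot_node) does not arise.
A world satisfying every obligation exists (e.g. escrow_license=false, forward_amendment=false, issue_warning=false, quarantine_host=true, reboot_node=false, register_receipt=true, run_backup=false, seal_envelope=false, stand_down=false, stow_gear=false, vacate_premises=true); no atom is both obligatory and forbidden, so the set is consistent.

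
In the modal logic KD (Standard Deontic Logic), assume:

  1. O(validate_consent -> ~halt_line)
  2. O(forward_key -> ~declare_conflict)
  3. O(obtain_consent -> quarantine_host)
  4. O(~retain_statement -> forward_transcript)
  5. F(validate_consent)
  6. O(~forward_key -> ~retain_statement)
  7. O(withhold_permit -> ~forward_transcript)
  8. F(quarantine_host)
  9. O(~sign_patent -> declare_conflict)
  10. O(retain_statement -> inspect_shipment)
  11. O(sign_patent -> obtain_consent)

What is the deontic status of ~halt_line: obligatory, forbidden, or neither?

Premise 1 is O(validate_consent -> ~halt_line), but O(validate_consent) is not derivable from the premises, so it does not yield O(~halt_line).
No premise or chain of K-axiom applications forces O(~halt_line), and none forces O(halt_line). So ~halt_line is neither obligatory nor forbidden under these norms.

Neither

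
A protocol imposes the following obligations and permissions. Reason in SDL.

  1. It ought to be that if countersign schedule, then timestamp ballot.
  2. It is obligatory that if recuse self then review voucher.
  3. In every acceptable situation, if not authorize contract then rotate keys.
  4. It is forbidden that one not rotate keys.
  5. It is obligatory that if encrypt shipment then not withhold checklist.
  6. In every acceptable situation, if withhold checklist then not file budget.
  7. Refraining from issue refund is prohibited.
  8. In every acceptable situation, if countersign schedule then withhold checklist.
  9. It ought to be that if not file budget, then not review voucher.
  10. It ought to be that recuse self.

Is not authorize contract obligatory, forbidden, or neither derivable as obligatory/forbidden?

Neither

Premise 3 is O(¬authorize_contract → rotate_keys); even if O(rotate_keys) held, inferring O(¬authorize_contract) would be affirming the consequent — invalid.
No premise or chain of K-axiom applications forces O(¬authorize_contract), and none forces O(authorize_contract). So ¬authorize_contract is neither obligatory nor forbidden under these norms.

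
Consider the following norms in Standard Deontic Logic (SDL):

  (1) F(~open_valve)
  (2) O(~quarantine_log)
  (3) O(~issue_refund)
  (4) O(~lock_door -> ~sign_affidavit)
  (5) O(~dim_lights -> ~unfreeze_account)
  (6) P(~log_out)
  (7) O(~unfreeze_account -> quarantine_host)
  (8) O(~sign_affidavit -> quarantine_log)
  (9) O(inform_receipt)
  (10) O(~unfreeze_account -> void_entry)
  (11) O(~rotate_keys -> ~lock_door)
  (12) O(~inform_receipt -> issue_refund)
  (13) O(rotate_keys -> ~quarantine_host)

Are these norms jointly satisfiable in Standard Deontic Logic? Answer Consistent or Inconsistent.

Premise 12 is O(~inform_receipt -> issue_refund), but O(~inform_receipt) is not derivable from the premises, so it does not yield O(issue_refund).
So O(issue_refund) is not derivable, and the apparent clash with O(~issue_refund) does not arise.
A world satisfying every obligation exists (e.g. dim_lights=true, inform_receipt=true, issue_refund=false, lock_door=true, log_out=false, open_valve=true, quarantine_host=false, quarantine_log=false, rotate_keys=true, sign_affidavit=true, unfreeze_account=true, void_entry=false); no atom is both obligatory and forbidden, so the set is consistent.

Consistent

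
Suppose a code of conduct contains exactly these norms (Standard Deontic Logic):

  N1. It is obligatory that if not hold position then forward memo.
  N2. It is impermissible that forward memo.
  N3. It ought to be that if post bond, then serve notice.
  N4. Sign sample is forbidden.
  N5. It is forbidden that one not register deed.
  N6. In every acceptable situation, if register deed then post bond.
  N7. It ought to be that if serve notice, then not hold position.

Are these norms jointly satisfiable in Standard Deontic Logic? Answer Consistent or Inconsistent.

Inconsistent

F(forward_memo) at premise 2 means O(¬forward_memo).
The contrapositive of premise 1 (O(¬hold_position → forward_memo)) is O(¬forward_memo → hold_position), and O(¬forward_memo) is already established, so O(hold_position).
Premise 7, O(serve_notice → ¬hold_position), contraposes to O(hold_position → ¬serve_notice); with O(hold_position) we get O(¬serve_notice).
The contrapositive of premise 3 (O(post_bond → serve_notice)) is O(¬serve_notice → ¬post_bond), and O(¬serve_notice) is already established, so O(¬post_bond).
The contrapositive of premise 6 (O(register_deed → post_bond)) is O(¬post_bond → ¬register_deed), and O(¬post_bond) is already established, so O(¬register_deed).
However, F(¬register_deed) at premise 5 amounts to O(register_deed).
We now have both O(¬register_deed) and O(register_deed) — register_deed is simultaneously obligatory and forbidden, violating the D-axiom.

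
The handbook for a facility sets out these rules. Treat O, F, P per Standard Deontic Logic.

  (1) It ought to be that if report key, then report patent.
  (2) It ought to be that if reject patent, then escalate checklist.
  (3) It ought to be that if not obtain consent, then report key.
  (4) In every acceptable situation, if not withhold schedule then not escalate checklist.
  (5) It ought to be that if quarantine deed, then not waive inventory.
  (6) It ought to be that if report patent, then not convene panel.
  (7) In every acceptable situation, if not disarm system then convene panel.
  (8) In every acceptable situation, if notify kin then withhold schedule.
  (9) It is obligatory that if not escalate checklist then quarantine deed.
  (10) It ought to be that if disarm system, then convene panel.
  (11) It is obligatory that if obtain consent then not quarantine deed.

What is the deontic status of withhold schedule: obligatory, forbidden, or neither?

Obligatory

Premises 7 and 10 are O(¬disarm_system → convene_panel) and O(disarm_system → convene_panel); every ideal world satisfies ¬disarm_system or disarm_system, so in either case convene_panel holds — hence O(convene_panel).
Premise 6, O(report_patent → ¬convene_panel), contraposes to O(convene_panel → ¬report_patent); with O(convene_panel) we get O(¬report_patent).
The contrapositive of premise 1 (O(report_key → report_patent)) is O(¬report_patent → ¬report_key), and O(¬report_patent) is already established, so O(¬report_key).
The contrapositive of premise 3 (O(¬obtain_consent → report_key)) is O(¬report_key → obtain_consent), and O(¬report_key) is already established, so O(obtain_consent).
Applying K to premise 11 (O(obtain_consent → ¬quarantine_deed)) and O(obtain_consent) yields O(¬quarantine_deed).
Premise 9 is O(¬escalate_checklist → quarantine_deed); contrapositively O(¬quarantine_deed → escalate_checklist). Since O(¬quarantine_deed) holds, K gives O(escalate_checklist).
Premise 4 is O(¬withhold_schedule → ¬escalate_checklist); contrapositively O(escalate_checklist → withhold_schedule). Since O(escalate_checklist) holds, K gives O(withhold_schedule).
Premises 2, 5, 8 do not contribute to this derivation.
Hence withhold_schedule is obligatory.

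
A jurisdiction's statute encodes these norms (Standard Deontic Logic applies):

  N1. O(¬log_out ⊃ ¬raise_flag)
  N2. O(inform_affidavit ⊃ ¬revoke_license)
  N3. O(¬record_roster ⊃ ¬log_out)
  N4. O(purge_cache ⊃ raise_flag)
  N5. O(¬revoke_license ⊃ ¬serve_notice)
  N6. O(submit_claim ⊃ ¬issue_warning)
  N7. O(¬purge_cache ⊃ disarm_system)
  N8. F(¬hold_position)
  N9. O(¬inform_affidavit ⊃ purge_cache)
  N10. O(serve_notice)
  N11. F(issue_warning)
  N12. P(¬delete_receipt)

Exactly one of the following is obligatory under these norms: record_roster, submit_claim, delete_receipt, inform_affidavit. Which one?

From premise 10 we have O(serve_notice).
Premise 5, O(¬revoke_license ⊃ ¬serve_notice), contraposes to O(serve_notice ⊃ revoke_license); with O(serve_notice) we get O(revoke_license).
Premise 2, O(inform_affidavit ⊃ ¬revoke_license), contraposes to O(revoke_license ⊃ ¬inform_affidavit); with O(revoke_license) we get O(¬inform_affidavit).
With premise 9, O(¬inform_affidavit ⊃ purge_cache), the K-axiom yields O(purge_cache).
Applying K to premise 4 (O(purge_cache ⊃ raise_flag)) and O(purge_cache) yields O(raise_flag).
The contrapositive of premise 1 (O(¬log_out ⊃ ¬raise_flag)) is O(raise_flag ⊃ log_out), and O(raise_flag) is already established, so O(log_out).
Premise 3, O(¬record_roster ⊃ ¬log_out), contraposes to O(log_out ⊃ record_roster); with O(log_out) we get O(record_roster).
So O(record_roster) holds — record_roster is obligatory. None of the other listed options is made obligatory by any chain of premises.

record_roster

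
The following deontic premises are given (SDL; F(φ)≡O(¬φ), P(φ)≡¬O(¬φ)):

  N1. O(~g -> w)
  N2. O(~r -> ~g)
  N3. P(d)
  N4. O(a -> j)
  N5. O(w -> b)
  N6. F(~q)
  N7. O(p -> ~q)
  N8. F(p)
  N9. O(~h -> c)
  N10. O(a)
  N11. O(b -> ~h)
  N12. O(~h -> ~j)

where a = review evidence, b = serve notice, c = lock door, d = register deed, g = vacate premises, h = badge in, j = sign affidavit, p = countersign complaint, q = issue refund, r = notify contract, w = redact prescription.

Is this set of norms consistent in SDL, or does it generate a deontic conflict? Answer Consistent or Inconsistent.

Premise 7 is O(p -> ~q), but O(p) is not derivable from the premises, so it does not yield O(~q).
So O(~q) is not derivable, and the apparent clash with O(q) does not arise.
A world satisfying every obligation exists (e.g. a=true, b=false, c=false, d=false, g=true, h=true, j=true, p=false, q=true, r=true, w=false); no atom is both obligatory and forbidden, so the set is consistent.

Consistent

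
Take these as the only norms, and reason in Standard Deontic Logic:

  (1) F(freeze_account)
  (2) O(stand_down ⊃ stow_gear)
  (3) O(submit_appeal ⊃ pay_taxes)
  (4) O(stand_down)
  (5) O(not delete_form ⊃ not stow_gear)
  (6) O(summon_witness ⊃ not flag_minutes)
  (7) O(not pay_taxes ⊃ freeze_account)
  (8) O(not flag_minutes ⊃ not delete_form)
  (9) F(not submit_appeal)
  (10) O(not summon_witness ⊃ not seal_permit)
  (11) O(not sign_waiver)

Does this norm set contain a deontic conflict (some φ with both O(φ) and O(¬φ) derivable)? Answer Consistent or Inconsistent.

Consistent

Premise 7 is O(not pay_taxes ⊃ freeze_account), but O(not pay_taxes) is not derivable from the premises, so it does not yield O(freeze_account).
So O(freeze_account) is not derivable, and the apparent clash with O(not freeze_account) does not arise.
A world satisfying every obligation exists (e.g. delete_form=true, flag_minutes=true, freeze_account=false, pay_taxes=true, seal_permit=false, sign_waiver=false, stand_down=true, stow_gear=true, submit_appeal=true, summon_witness=false); no atom is both obligatory and forbidden, so the set is consistent.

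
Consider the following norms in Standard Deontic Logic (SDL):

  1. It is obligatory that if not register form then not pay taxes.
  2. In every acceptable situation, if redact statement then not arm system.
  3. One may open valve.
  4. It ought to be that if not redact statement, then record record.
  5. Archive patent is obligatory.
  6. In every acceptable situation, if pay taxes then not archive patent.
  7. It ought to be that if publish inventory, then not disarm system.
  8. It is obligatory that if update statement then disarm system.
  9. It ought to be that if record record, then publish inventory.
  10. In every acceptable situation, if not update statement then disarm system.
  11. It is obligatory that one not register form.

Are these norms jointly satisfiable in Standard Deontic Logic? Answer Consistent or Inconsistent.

Consistent

Premise 6 is O(pay_taxes → ¬archive_patent), but O(pay_taxes) is not derivable from the premises, so it does not yield O(¬archive_patent).
So O(¬archive_patent) is not derivable, and the apparent clash with O(archive_patent) does not arise.
A world satisfying every obligation exists (e.g. archive_patent=true, arm_system=false, disarm_system=true, open_valve=false, pay_taxes=false, publish_inventory=false, record_record=false, redact_statement=true, register_form=false, update_statement=false); no atom is both obligatory and forbidden, so the set is consistent.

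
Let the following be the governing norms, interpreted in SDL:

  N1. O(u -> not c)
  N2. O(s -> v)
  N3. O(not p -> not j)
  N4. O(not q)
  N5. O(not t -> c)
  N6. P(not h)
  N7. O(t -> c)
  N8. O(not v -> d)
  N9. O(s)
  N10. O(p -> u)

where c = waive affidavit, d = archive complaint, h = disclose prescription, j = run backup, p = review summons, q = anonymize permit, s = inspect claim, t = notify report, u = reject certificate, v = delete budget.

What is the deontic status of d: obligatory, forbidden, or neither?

Neither

Premise 8 is O(not v -> d), but O(not v) is not derivable from the premises, so it does not yield O(d).
No premise or chain of K-axiom applications forces O(d), and none forces O(not d). So d is neither obligatory nor forbidden under these norms.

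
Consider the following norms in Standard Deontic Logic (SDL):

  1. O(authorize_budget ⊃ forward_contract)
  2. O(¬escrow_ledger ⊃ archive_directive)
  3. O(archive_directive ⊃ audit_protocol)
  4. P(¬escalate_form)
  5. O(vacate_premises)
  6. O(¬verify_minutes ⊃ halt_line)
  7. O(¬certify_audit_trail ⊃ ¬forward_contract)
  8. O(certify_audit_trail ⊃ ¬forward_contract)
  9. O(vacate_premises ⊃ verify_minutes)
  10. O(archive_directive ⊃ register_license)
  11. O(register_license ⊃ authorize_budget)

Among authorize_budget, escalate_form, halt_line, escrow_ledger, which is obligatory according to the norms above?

By case analysis on certify_audit_trail: premise 8 gives O(certify_audit_trail ⊃ ¬forward_contract) and premise 7 gives O(¬certify_audit_trail ⊃ ¬forward_contract), so O(¬forward_contract) either way.
The contrapositive of premise 1 (O(authorize_budget ⊃ forward_contract)) is O(¬forward_contract ⊃ ¬authorize_budget), and O(¬forward_contract) is already established, so O(¬authorize_budget).
Premise 11 is O(register_license ⊃ authorize_budget); contrapositively O(¬authorize_budget ⊃ ¬register_license). Since O(¬authorize_budget) holds, K gives O(¬register_license).
The contrapositive of premise 10 (O(archive_directive ⊃ register_license)) is O(¬register_license ⊃ ¬archive_directive), and O(¬register_license) is already established, so O(¬archive_directive).
Premise 2, O(¬escrow_ledger ⊃ archive_directive), contraposes to O(¬archive_directive ⊃ escrow_ledger); with O(¬archive_directive) we get O(escrow_ledger).
So O(escrow_ledger) holds — escrow_ledger is obligatory. None of the other listed options is made obligatory by any chain of premises.

escrow_ledger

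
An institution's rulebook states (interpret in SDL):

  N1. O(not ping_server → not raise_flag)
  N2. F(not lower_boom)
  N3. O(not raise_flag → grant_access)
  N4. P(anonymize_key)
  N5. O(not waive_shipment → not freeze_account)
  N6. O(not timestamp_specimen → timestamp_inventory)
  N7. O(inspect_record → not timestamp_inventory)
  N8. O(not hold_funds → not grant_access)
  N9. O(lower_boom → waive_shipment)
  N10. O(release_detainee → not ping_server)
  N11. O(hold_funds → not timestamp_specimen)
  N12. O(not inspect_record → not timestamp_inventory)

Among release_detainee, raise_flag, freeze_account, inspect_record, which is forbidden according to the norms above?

release_detainee

Premises 7 and 12 cover both cases: O(inspect_record → not timestamp_inventory) and O(not inspect_record → not timestamp_inventory). Since inspect_record ∨ not inspect_record is a tautology, O(not timestamp_inventory) follows.
Premise 6, O(not timestamp_specimen → timestamp_inventory), contraposes to O(not timestamp_inventory → timestamp_specimen); with O(not timestamp_inventory) we get O(timestamp_specimen).
The contrapositive of premise 11 (O(hold_funds → not timestamp_specimen)) is O(timestamp_specimen → not hold_funds), and O(timestamp_specimen) is already established, so O(not hold_funds).
Premise 8 is O(not hold_funds → not grant_access); since O(not hold_funds), deontic closure gives O(not grant_access).
The contrapositive of premise 3 (O(not raise_flag → grant_access)) is O(not grant_access → raise_flag), and O(not grant_access) is already established, so O(raise_flag).
The contrapositive of premise 1 (O(not ping_server → not raise_flag)) is O(raise_flag → ping_server), and O(raise_flag) is already established, so O(ping_server).
Premise 10 is O(release_detainee → not ping_server); contrapositively O(ping_server → not release_detainee). Since O(ping_server) holds, K gives O(not release_detainee).
So O(not release_detainee) holds, i.e. release_detainee is forbidden. None of the other listed options is forbidden under the premises.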